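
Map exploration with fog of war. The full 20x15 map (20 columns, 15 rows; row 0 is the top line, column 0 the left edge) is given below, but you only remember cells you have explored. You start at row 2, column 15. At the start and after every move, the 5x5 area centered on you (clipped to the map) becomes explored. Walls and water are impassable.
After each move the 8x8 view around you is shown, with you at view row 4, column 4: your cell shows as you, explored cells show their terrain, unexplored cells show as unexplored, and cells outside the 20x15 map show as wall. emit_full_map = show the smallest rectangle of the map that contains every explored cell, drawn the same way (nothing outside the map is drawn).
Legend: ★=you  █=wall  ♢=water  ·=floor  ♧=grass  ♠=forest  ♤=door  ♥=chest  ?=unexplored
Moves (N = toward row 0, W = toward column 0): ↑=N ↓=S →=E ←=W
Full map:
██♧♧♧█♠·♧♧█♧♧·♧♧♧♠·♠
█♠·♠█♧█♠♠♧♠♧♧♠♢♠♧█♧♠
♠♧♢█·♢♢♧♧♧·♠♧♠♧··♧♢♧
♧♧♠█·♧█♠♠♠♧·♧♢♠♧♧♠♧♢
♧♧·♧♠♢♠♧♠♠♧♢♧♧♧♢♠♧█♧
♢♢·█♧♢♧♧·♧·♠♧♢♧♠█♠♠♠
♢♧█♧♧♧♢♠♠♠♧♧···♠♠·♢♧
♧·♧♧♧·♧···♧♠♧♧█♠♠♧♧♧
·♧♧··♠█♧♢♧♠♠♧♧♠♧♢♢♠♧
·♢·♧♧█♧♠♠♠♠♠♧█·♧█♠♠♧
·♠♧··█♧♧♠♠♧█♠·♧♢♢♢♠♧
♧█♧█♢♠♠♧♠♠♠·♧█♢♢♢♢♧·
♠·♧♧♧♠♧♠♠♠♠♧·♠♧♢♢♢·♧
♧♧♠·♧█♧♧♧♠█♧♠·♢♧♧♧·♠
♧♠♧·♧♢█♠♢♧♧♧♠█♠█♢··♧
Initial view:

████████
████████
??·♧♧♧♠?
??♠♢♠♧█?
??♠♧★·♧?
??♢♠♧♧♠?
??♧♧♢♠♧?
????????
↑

████████
████████
████████
??·♧♧♧♠?
??♠♢★♧█?
??♠♧··♧?
??♢♠♧♧♠?
??♧♧♢♠♧?

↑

████████
████████
████████
████████
??·♧★♧♠?
??♠♢♠♧█?
??♠♧··♧?
??♢♠♧♧♠?

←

████████
████████
████████
████████
??♧·★♧♧♠
??♧♠♢♠♧█
??♧♠♧··♧
???♢♠♧♧♠

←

████████
████████
████████
████████
??♧♧★♧♧♧
??♧♧♠♢♠♧
??♠♧♠♧··
????♢♠♧♧

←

████████
████████
████████
████████
??█♧★·♧♧
??♠♧♧♠♢♠
??·♠♧♠♧·
?????♢♠♧

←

████████
████████
████████
████████
??♧█★♧·♧
??♧♠♧♧♠♢
??♧·♠♧♠♧
??????♢♠

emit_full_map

♧█★♧·♧♧♧♠
♧♠♧♧♠♢♠♧█
♧·♠♧♠♧··♧
????♢♠♧♧♠
????♧♧♢♠♧

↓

████████
████████
████████
??♧█♧♧·♧
??♧♠★♧♠♢
??♧·♠♧♠♧
??♠♧·♧♢♠
??????♧♧

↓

████████
████████
??♧█♧♧·♧
??♧♠♧♧♠♢
??♧·★♧♠♧
??♠♧·♧♢♠
??♠♧♢♧♧♧
????????

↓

████████
??♧█♧♧·♧
??♧♠♧♧♠♢
??♧·♠♧♠♧
??♠♧★♧♢♠
??♠♧♢♧♧♧
??♧·♠♧♢?
????????

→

████████
?♧█♧♧·♧♧
?♧♠♧♧♠♢♠
?♧·♠♧♠♧·
?♠♧·★♢♠♧
?♠♧♢♧♧♧♢
?♧·♠♧♢♧?
????????

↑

████████
████████
?♧█♧♧·♧♧
?♧♠♧♧♠♢♠
?♧·♠★♠♧·
?♠♧·♧♢♠♧
?♠♧♢♧♧♧♢
?♧·♠♧♢♧?

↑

████████
████████
████████
?♧█♧♧·♧♧
?♧♠♧★♠♢♠
?♧·♠♧♠♧·
?♠♧·♧♢♠♧
?♠♧♢♧♧♧♢

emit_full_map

♧█♧♧·♧♧♧♠
♧♠♧★♠♢♠♧█
♧·♠♧♠♧··♧
♠♧·♧♢♠♧♧♠
♠♧♢♧♧♧♢♠♧
♧·♠♧♢♧???

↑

████████
████████
████████
████████
?♧█♧★·♧♧
?♧♠♧♧♠♢♠
?♧·♠♧♠♧·
?♠♧·♧♢♠♧

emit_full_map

♧█♧★·♧♧♧♠
♧♠♧♧♠♢♠♧█
♧·♠♧♠♧··♧
♠♧·♧♢♠♧♧♠
♠♧♢♧♧♧♢♠♧
♧·♠♧♢♧???


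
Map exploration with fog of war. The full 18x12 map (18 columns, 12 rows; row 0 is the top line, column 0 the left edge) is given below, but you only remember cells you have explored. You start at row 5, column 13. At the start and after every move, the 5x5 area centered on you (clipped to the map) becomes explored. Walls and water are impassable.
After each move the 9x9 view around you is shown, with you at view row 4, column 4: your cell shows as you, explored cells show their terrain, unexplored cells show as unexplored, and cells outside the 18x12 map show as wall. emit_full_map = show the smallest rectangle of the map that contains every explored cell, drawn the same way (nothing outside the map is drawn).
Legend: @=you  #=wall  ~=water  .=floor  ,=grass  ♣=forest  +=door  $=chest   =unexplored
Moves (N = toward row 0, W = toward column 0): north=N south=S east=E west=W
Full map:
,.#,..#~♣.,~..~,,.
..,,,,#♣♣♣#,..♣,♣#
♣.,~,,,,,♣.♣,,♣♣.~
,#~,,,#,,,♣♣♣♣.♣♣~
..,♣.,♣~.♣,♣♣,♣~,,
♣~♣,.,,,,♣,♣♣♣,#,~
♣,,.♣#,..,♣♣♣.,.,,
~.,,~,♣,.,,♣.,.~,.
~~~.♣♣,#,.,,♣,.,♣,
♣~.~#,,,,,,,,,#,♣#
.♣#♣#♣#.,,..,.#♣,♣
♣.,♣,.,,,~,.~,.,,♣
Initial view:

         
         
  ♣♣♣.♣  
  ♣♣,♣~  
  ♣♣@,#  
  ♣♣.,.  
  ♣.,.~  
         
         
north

         
         
  ♣,,♣♣  
  ♣♣♣.♣  
  ♣♣@♣~  
  ♣♣♣,#  
  ♣♣.,.  
  ♣.,.~  
         

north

#########
         
  ,..♣,  
  ♣,,♣♣  
  ♣♣@.♣  
  ♣♣,♣~  
  ♣♣♣,#  
  ♣♣.,.  
  ♣.,.~  

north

#########
#########
  ~..~,  
  ,..♣,  
  ♣,@♣♣  
  ♣♣♣.♣  
  ♣♣,♣~  
  ♣♣♣,#  
  ♣♣.,.  

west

#########
#########
  ,~..~, 
  #,..♣, 
  .♣@,♣♣ 
  ♣♣♣♣.♣ 
  ,♣♣,♣~ 
   ♣♣♣,# 
   ♣♣.,. 

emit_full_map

,~..~,
#,..♣,
.♣@,♣♣
♣♣♣♣.♣
,♣♣,♣~
 ♣♣♣,#
 ♣♣.,.
 ♣.,.~

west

#########
#########
  .,~..~,
  ♣#,..♣,
  ♣.@,,♣♣
  ,♣♣♣♣.♣
  ♣,♣♣,♣~
    ♣♣♣,#
    ♣♣.,.

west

#########
#########
  ♣.,~..~
  ♣♣#,..♣
  ,♣@♣,,♣
  ,,♣♣♣♣.
  .♣,♣♣,♣
     ♣♣♣,
     ♣♣.,

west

#########
#########
  ~♣.,~..
  ♣♣♣#,..
  ,,@.♣,,
  ,,,♣♣♣♣
  ~.♣,♣♣,
      ♣♣♣
      ♣♣.

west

#########
#########
  #~♣.,~.
  #♣♣♣#,.
  ,,@♣.♣,
  #,,,♣♣♣
  ♣~.♣,♣♣
       ♣♣
       ♣♣

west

#########
#########
  .#~♣.,~
  ,#♣♣♣#,
  ,,@,♣.♣
  ,#,,,♣♣
  ,♣~.♣,♣
        ♣
        ♣

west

#########
#########
  ..#~♣.,
  ,,#♣♣♣#
  ,,@,,♣.
  ,,#,,,♣
  .,♣~.♣,
         
         

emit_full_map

..#~♣.,~..~,
,,#♣♣♣#,..♣,
,,@,,♣.♣,,♣♣
,,#,,,♣♣♣♣.♣
.,♣~.♣,♣♣,♣~
       ♣♣♣,#
       ♣♣.,.
       ♣.,.~

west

#########
#########
  ,..#~♣.
  ,,,#♣♣♣
  ~,@,,,♣
  ,,,#,,,
  ♣.,♣~.♣
         
         

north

#########
#########
#########
  ,..#~♣.
  ,,@#♣♣♣
  ~,,,,,♣
  ,,,#,,,
  ♣.,♣~.♣
         

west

#########
#########
#########
  #,..#~♣
  ,,@,#♣♣
  ,~,,,,,
  ~,,,#,,
   ♣.,♣~.
         

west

#########
#########
#########
# .#,..#~
# .,@,,#♣
# .,~,,,,
# #~,,,#,
#   ♣.,♣~
#        

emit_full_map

.#,..#~♣.,~..~,
.,@,,#♣♣♣#,..♣,
.,~,,,,,♣.♣,,♣♣
#~,,,#,,,♣♣♣♣.♣
  ♣.,♣~.♣,♣♣,♣~
          ♣♣♣,#
          ♣♣.,.
          ♣.,.~


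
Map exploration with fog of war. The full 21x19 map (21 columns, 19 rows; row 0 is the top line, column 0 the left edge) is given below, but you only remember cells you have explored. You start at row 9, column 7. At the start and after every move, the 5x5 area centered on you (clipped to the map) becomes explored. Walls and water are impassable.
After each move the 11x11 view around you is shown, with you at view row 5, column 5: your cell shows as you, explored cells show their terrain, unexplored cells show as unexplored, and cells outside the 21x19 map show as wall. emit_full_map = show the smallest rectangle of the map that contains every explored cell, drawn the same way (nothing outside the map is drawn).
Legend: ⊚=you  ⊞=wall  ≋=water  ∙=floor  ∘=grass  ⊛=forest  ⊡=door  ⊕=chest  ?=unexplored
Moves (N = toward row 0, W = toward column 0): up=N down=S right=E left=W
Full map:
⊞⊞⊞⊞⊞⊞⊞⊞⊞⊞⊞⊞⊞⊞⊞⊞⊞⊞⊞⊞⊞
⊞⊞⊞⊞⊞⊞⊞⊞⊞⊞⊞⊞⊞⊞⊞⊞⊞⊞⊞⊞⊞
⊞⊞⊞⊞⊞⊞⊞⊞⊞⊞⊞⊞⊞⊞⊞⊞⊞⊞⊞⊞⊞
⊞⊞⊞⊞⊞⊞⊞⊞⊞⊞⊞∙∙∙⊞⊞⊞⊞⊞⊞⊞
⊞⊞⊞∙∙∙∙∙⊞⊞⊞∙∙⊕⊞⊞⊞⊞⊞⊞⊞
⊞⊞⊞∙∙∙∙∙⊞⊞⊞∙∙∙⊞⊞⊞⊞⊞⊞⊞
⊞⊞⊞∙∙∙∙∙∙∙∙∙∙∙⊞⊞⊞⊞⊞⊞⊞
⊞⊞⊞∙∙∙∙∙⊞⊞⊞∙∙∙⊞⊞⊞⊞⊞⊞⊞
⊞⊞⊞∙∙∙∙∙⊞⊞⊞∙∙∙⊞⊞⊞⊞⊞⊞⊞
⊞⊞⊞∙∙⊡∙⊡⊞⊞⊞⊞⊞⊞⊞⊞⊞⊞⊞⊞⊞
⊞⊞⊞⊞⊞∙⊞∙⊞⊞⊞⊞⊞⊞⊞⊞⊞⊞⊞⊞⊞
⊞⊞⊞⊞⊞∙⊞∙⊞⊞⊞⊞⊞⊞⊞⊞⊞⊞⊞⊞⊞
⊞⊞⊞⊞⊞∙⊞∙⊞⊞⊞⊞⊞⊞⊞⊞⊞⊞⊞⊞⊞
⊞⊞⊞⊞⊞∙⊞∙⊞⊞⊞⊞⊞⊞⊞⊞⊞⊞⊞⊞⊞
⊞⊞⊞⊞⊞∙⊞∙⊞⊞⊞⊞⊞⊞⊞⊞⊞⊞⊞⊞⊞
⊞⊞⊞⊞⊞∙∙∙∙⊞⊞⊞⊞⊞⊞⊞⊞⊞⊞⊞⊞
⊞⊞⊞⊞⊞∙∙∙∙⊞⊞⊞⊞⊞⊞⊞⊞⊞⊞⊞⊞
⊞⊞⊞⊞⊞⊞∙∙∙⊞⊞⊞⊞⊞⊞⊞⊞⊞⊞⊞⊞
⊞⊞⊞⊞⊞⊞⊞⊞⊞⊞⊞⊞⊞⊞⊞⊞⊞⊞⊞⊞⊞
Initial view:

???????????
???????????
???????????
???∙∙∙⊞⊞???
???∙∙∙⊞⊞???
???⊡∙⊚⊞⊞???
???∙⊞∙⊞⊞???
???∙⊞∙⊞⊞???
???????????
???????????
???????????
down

???????????
???????????
???∙∙∙⊞⊞???
???∙∙∙⊞⊞???
???⊡∙⊡⊞⊞???
???∙⊞⊚⊞⊞???
???∙⊞∙⊞⊞???
???∙⊞∙⊞⊞???
???????????
???????????
???????????

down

???????????
???∙∙∙⊞⊞???
???∙∙∙⊞⊞???
???⊡∙⊡⊞⊞???
???∙⊞∙⊞⊞???
???∙⊞⊚⊞⊞???
???∙⊞∙⊞⊞???
???∙⊞∙⊞⊞???
???????????
???????????
???????????

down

???∙∙∙⊞⊞???
???∙∙∙⊞⊞???
???⊡∙⊡⊞⊞???
???∙⊞∙⊞⊞???
???∙⊞∙⊞⊞???
???∙⊞⊚⊞⊞???
???∙⊞∙⊞⊞???
???∙⊞∙⊞⊞???
???????????
???????????
???????????

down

???∙∙∙⊞⊞???
???⊡∙⊡⊞⊞???
???∙⊞∙⊞⊞???
???∙⊞∙⊞⊞???
???∙⊞∙⊞⊞???
???∙⊞⊚⊞⊞???
???∙⊞∙⊞⊞???
???∙∙∙∙⊞???
???????????
???????????
???????????

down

???⊡∙⊡⊞⊞???
???∙⊞∙⊞⊞???
???∙⊞∙⊞⊞???
???∙⊞∙⊞⊞???
???∙⊞∙⊞⊞???
???∙⊞⊚⊞⊞???
???∙∙∙∙⊞???
???∙∙∙∙⊞???
???????????
???????????
⊞⊞⊞⊞⊞⊞⊞⊞⊞⊞⊞

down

???∙⊞∙⊞⊞???
???∙⊞∙⊞⊞???
???∙⊞∙⊞⊞???
???∙⊞∙⊞⊞???
???∙⊞∙⊞⊞???
???∙∙⊚∙⊞???
???∙∙∙∙⊞???
???⊞∙∙∙⊞???
???????????
⊞⊞⊞⊞⊞⊞⊞⊞⊞⊞⊞
⊞⊞⊞⊞⊞⊞⊞⊞⊞⊞⊞

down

???∙⊞∙⊞⊞???
???∙⊞∙⊞⊞???
???∙⊞∙⊞⊞???
???∙⊞∙⊞⊞???
???∙∙∙∙⊞???
???∙∙⊚∙⊞???
???⊞∙∙∙⊞???
???⊞⊞⊞⊞⊞???
⊞⊞⊞⊞⊞⊞⊞⊞⊞⊞⊞
⊞⊞⊞⊞⊞⊞⊞⊞⊞⊞⊞
⊞⊞⊞⊞⊞⊞⊞⊞⊞⊞⊞

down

???∙⊞∙⊞⊞???
???∙⊞∙⊞⊞???
???∙⊞∙⊞⊞???
???∙∙∙∙⊞???
???∙∙∙∙⊞???
???⊞∙⊚∙⊞???
???⊞⊞⊞⊞⊞???
⊞⊞⊞⊞⊞⊞⊞⊞⊞⊞⊞
⊞⊞⊞⊞⊞⊞⊞⊞⊞⊞⊞
⊞⊞⊞⊞⊞⊞⊞⊞⊞⊞⊞
⊞⊞⊞⊞⊞⊞⊞⊞⊞⊞⊞

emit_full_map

∙∙∙⊞⊞
∙∙∙⊞⊞
⊡∙⊡⊞⊞
∙⊞∙⊞⊞
∙⊞∙⊞⊞
∙⊞∙⊞⊞
∙⊞∙⊞⊞
∙⊞∙⊞⊞
∙∙∙∙⊞
∙∙∙∙⊞
⊞∙⊚∙⊞
⊞⊞⊞⊞⊞

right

??∙⊞∙⊞⊞????
??∙⊞∙⊞⊞????
??∙⊞∙⊞⊞????
??∙∙∙∙⊞⊞???
??∙∙∙∙⊞⊞???
??⊞∙∙⊚⊞⊞???
??⊞⊞⊞⊞⊞⊞???
⊞⊞⊞⊞⊞⊞⊞⊞⊞⊞⊞
⊞⊞⊞⊞⊞⊞⊞⊞⊞⊞⊞
⊞⊞⊞⊞⊞⊞⊞⊞⊞⊞⊞
⊞⊞⊞⊞⊞⊞⊞⊞⊞⊞⊞

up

??∙⊞∙⊞⊞????
??∙⊞∙⊞⊞????
??∙⊞∙⊞⊞????
??∙⊞∙⊞⊞⊞???
??∙∙∙∙⊞⊞???
??∙∙∙⊚⊞⊞???
??⊞∙∙∙⊞⊞???
??⊞⊞⊞⊞⊞⊞???
⊞⊞⊞⊞⊞⊞⊞⊞⊞⊞⊞
⊞⊞⊞⊞⊞⊞⊞⊞⊞⊞⊞
⊞⊞⊞⊞⊞⊞⊞⊞⊞⊞⊞

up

??∙⊞∙⊞⊞????
??∙⊞∙⊞⊞????
??∙⊞∙⊞⊞????
??∙⊞∙⊞⊞⊞???
??∙⊞∙⊞⊞⊞???
??∙∙∙⊚⊞⊞???
??∙∙∙∙⊞⊞???
??⊞∙∙∙⊞⊞???
??⊞⊞⊞⊞⊞⊞???
⊞⊞⊞⊞⊞⊞⊞⊞⊞⊞⊞
⊞⊞⊞⊞⊞⊞⊞⊞⊞⊞⊞

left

???∙⊞∙⊞⊞???
???∙⊞∙⊞⊞???
???∙⊞∙⊞⊞???
???∙⊞∙⊞⊞⊞??
???∙⊞∙⊞⊞⊞??
???∙∙⊚∙⊞⊞??
???∙∙∙∙⊞⊞??
???⊞∙∙∙⊞⊞??
???⊞⊞⊞⊞⊞⊞??
⊞⊞⊞⊞⊞⊞⊞⊞⊞⊞⊞
⊞⊞⊞⊞⊞⊞⊞⊞⊞⊞⊞

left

????∙⊞∙⊞⊞??
????∙⊞∙⊞⊞??
????∙⊞∙⊞⊞??
???⊞∙⊞∙⊞⊞⊞?
???⊞∙⊞∙⊞⊞⊞?
???⊞∙⊚∙∙⊞⊞?
???⊞∙∙∙∙⊞⊞?
???⊞⊞∙∙∙⊞⊞?
????⊞⊞⊞⊞⊞⊞?
⊞⊞⊞⊞⊞⊞⊞⊞⊞⊞⊞
⊞⊞⊞⊞⊞⊞⊞⊞⊞⊞⊞

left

?????∙⊞∙⊞⊞?
?????∙⊞∙⊞⊞?
?????∙⊞∙⊞⊞?
???⊞⊞∙⊞∙⊞⊞⊞
???⊞⊞∙⊞∙⊞⊞⊞
???⊞⊞⊚∙∙∙⊞⊞
???⊞⊞∙∙∙∙⊞⊞
???⊞⊞⊞∙∙∙⊞⊞
?????⊞⊞⊞⊞⊞⊞
⊞⊞⊞⊞⊞⊞⊞⊞⊞⊞⊞
⊞⊞⊞⊞⊞⊞⊞⊞⊞⊞⊞

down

?????∙⊞∙⊞⊞?
?????∙⊞∙⊞⊞?
???⊞⊞∙⊞∙⊞⊞⊞
???⊞⊞∙⊞∙⊞⊞⊞
???⊞⊞∙∙∙∙⊞⊞
???⊞⊞⊚∙∙∙⊞⊞
???⊞⊞⊞∙∙∙⊞⊞
???⊞⊞⊞⊞⊞⊞⊞⊞
⊞⊞⊞⊞⊞⊞⊞⊞⊞⊞⊞
⊞⊞⊞⊞⊞⊞⊞⊞⊞⊞⊞
⊞⊞⊞⊞⊞⊞⊞⊞⊞⊞⊞

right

????∙⊞∙⊞⊞??
????∙⊞∙⊞⊞??
??⊞⊞∙⊞∙⊞⊞⊞?
??⊞⊞∙⊞∙⊞⊞⊞?
??⊞⊞∙∙∙∙⊞⊞?
??⊞⊞∙⊚∙∙⊞⊞?
??⊞⊞⊞∙∙∙⊞⊞?
??⊞⊞⊞⊞⊞⊞⊞⊞?
⊞⊞⊞⊞⊞⊞⊞⊞⊞⊞⊞
⊞⊞⊞⊞⊞⊞⊞⊞⊞⊞⊞
⊞⊞⊞⊞⊞⊞⊞⊞⊞⊞⊞

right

???∙⊞∙⊞⊞???
???∙⊞∙⊞⊞???
?⊞⊞∙⊞∙⊞⊞⊞??
?⊞⊞∙⊞∙⊞⊞⊞??
?⊞⊞∙∙∙∙⊞⊞??
?⊞⊞∙∙⊚∙⊞⊞??
?⊞⊞⊞∙∙∙⊞⊞??
?⊞⊞⊞⊞⊞⊞⊞⊞??
⊞⊞⊞⊞⊞⊞⊞⊞⊞⊞⊞
⊞⊞⊞⊞⊞⊞⊞⊞⊞⊞⊞
⊞⊞⊞⊞⊞⊞⊞⊞⊞⊞⊞

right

??∙⊞∙⊞⊞????
??∙⊞∙⊞⊞????
⊞⊞∙⊞∙⊞⊞⊞???
⊞⊞∙⊞∙⊞⊞⊞???
⊞⊞∙∙∙∙⊞⊞???
⊞⊞∙∙∙⊚⊞⊞???
⊞⊞⊞∙∙∙⊞⊞???
⊞⊞⊞⊞⊞⊞⊞⊞???
⊞⊞⊞⊞⊞⊞⊞⊞⊞⊞⊞
⊞⊞⊞⊞⊞⊞⊞⊞⊞⊞⊞
⊞⊞⊞⊞⊞⊞⊞⊞⊞⊞⊞

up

??∙⊞∙⊞⊞????
??∙⊞∙⊞⊞????
??∙⊞∙⊞⊞????
⊞⊞∙⊞∙⊞⊞⊞???
⊞⊞∙⊞∙⊞⊞⊞???
⊞⊞∙∙∙⊚⊞⊞???
⊞⊞∙∙∙∙⊞⊞???
⊞⊞⊞∙∙∙⊞⊞???
⊞⊞⊞⊞⊞⊞⊞⊞???
⊞⊞⊞⊞⊞⊞⊞⊞⊞⊞⊞
⊞⊞⊞⊞⊞⊞⊞⊞⊞⊞⊞

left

???∙⊞∙⊞⊞???
???∙⊞∙⊞⊞???
???∙⊞∙⊞⊞???
?⊞⊞∙⊞∙⊞⊞⊞??
?⊞⊞∙⊞∙⊞⊞⊞??
?⊞⊞∙∙⊚∙⊞⊞??
?⊞⊞∙∙∙∙⊞⊞??
?⊞⊞⊞∙∙∙⊞⊞??
?⊞⊞⊞⊞⊞⊞⊞⊞??
⊞⊞⊞⊞⊞⊞⊞⊞⊞⊞⊞
⊞⊞⊞⊞⊞⊞⊞⊞⊞⊞⊞

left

????∙⊞∙⊞⊞??
????∙⊞∙⊞⊞??
????∙⊞∙⊞⊞??
??⊞⊞∙⊞∙⊞⊞⊞?
??⊞⊞∙⊞∙⊞⊞⊞?
??⊞⊞∙⊚∙∙⊞⊞?
??⊞⊞∙∙∙∙⊞⊞?
??⊞⊞⊞∙∙∙⊞⊞?
??⊞⊞⊞⊞⊞⊞⊞⊞?
⊞⊞⊞⊞⊞⊞⊞⊞⊞⊞⊞
⊞⊞⊞⊞⊞⊞⊞⊞⊞⊞⊞

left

?????∙⊞∙⊞⊞?
?????∙⊞∙⊞⊞?
?????∙⊞∙⊞⊞?
???⊞⊞∙⊞∙⊞⊞⊞
???⊞⊞∙⊞∙⊞⊞⊞
???⊞⊞⊚∙∙∙⊞⊞
???⊞⊞∙∙∙∙⊞⊞
???⊞⊞⊞∙∙∙⊞⊞
???⊞⊞⊞⊞⊞⊞⊞⊞
⊞⊞⊞⊞⊞⊞⊞⊞⊞⊞⊞
⊞⊞⊞⊞⊞⊞⊞⊞⊞⊞⊞

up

?????⊡∙⊡⊞⊞?
?????∙⊞∙⊞⊞?
?????∙⊞∙⊞⊞?
???⊞⊞∙⊞∙⊞⊞?
???⊞⊞∙⊞∙⊞⊞⊞
???⊞⊞⊚⊞∙⊞⊞⊞
???⊞⊞∙∙∙∙⊞⊞
???⊞⊞∙∙∙∙⊞⊞
???⊞⊞⊞∙∙∙⊞⊞
???⊞⊞⊞⊞⊞⊞⊞⊞
⊞⊞⊞⊞⊞⊞⊞⊞⊞⊞⊞

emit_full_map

??∙∙∙⊞⊞?
??∙∙∙⊞⊞?
??⊡∙⊡⊞⊞?
??∙⊞∙⊞⊞?
??∙⊞∙⊞⊞?
⊞⊞∙⊞∙⊞⊞?
⊞⊞∙⊞∙⊞⊞⊞
⊞⊞⊚⊞∙⊞⊞⊞
⊞⊞∙∙∙∙⊞⊞
⊞⊞∙∙∙∙⊞⊞
⊞⊞⊞∙∙∙⊞⊞
⊞⊞⊞⊞⊞⊞⊞⊞

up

?????∙∙∙⊞⊞?
?????⊡∙⊡⊞⊞?
?????∙⊞∙⊞⊞?
???⊞⊞∙⊞∙⊞⊞?
???⊞⊞∙⊞∙⊞⊞?
???⊞⊞⊚⊞∙⊞⊞⊞
???⊞⊞∙⊞∙⊞⊞⊞
???⊞⊞∙∙∙∙⊞⊞
???⊞⊞∙∙∙∙⊞⊞
???⊞⊞⊞∙∙∙⊞⊞
???⊞⊞⊞⊞⊞⊞⊞⊞

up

?????∙∙∙⊞⊞?
?????∙∙∙⊞⊞?
?????⊡∙⊡⊞⊞?
???⊞⊞∙⊞∙⊞⊞?
???⊞⊞∙⊞∙⊞⊞?
???⊞⊞⊚⊞∙⊞⊞?
???⊞⊞∙⊞∙⊞⊞⊞
???⊞⊞∙⊞∙⊞⊞⊞
???⊞⊞∙∙∙∙⊞⊞
???⊞⊞∙∙∙∙⊞⊞
???⊞⊞⊞∙∙∙⊞⊞

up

???????????
?????∙∙∙⊞⊞?
?????∙∙∙⊞⊞?
???∙∙⊡∙⊡⊞⊞?
???⊞⊞∙⊞∙⊞⊞?
???⊞⊞⊚⊞∙⊞⊞?
???⊞⊞∙⊞∙⊞⊞?
???⊞⊞∙⊞∙⊞⊞⊞
???⊞⊞∙⊞∙⊞⊞⊞
???⊞⊞∙∙∙∙⊞⊞
???⊞⊞∙∙∙∙⊞⊞

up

???????????
???????????
?????∙∙∙⊞⊞?
???∙∙∙∙∙⊞⊞?
???∙∙⊡∙⊡⊞⊞?
???⊞⊞⊚⊞∙⊞⊞?
???⊞⊞∙⊞∙⊞⊞?
???⊞⊞∙⊞∙⊞⊞?
???⊞⊞∙⊞∙⊞⊞⊞
???⊞⊞∙⊞∙⊞⊞⊞
???⊞⊞∙∙∙∙⊞⊞

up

???????????
???????????
???????????
???∙∙∙∙∙⊞⊞?
???∙∙∙∙∙⊞⊞?
???∙∙⊚∙⊡⊞⊞?
???⊞⊞∙⊞∙⊞⊞?
???⊞⊞∙⊞∙⊞⊞?
???⊞⊞∙⊞∙⊞⊞?
???⊞⊞∙⊞∙⊞⊞⊞
???⊞⊞∙⊞∙⊞⊞⊞

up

???????????
???????????
???????????
???∙∙∙∙∙???
???∙∙∙∙∙⊞⊞?
???∙∙⊚∙∙⊞⊞?
???∙∙⊡∙⊡⊞⊞?
???⊞⊞∙⊞∙⊞⊞?
???⊞⊞∙⊞∙⊞⊞?
???⊞⊞∙⊞∙⊞⊞?
???⊞⊞∙⊞∙⊞⊞⊞

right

???????????
???????????
???????????
??∙∙∙∙∙∙???
??∙∙∙∙∙⊞⊞??
??∙∙∙⊚∙⊞⊞??
??∙∙⊡∙⊡⊞⊞??
??⊞⊞∙⊞∙⊞⊞??
??⊞⊞∙⊞∙⊞⊞??
??⊞⊞∙⊞∙⊞⊞??
??⊞⊞∙⊞∙⊞⊞⊞?

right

???????????
???????????
???????????
?∙∙∙∙∙∙∙???
?∙∙∙∙∙⊞⊞???
?∙∙∙∙⊚⊞⊞???
?∙∙⊡∙⊡⊞⊞???
?⊞⊞∙⊞∙⊞⊞???
?⊞⊞∙⊞∙⊞⊞???
?⊞⊞∙⊞∙⊞⊞???
?⊞⊞∙⊞∙⊞⊞⊞??

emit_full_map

∙∙∙∙∙∙∙?
∙∙∙∙∙⊞⊞?
∙∙∙∙⊚⊞⊞?
∙∙⊡∙⊡⊞⊞?
⊞⊞∙⊞∙⊞⊞?
⊞⊞∙⊞∙⊞⊞?
⊞⊞∙⊞∙⊞⊞?
⊞⊞∙⊞∙⊞⊞⊞
⊞⊞∙⊞∙⊞⊞⊞
⊞⊞∙∙∙∙⊞⊞
⊞⊞∙∙∙∙⊞⊞
⊞⊞⊞∙∙∙⊞⊞
⊞⊞⊞⊞⊞⊞⊞⊞


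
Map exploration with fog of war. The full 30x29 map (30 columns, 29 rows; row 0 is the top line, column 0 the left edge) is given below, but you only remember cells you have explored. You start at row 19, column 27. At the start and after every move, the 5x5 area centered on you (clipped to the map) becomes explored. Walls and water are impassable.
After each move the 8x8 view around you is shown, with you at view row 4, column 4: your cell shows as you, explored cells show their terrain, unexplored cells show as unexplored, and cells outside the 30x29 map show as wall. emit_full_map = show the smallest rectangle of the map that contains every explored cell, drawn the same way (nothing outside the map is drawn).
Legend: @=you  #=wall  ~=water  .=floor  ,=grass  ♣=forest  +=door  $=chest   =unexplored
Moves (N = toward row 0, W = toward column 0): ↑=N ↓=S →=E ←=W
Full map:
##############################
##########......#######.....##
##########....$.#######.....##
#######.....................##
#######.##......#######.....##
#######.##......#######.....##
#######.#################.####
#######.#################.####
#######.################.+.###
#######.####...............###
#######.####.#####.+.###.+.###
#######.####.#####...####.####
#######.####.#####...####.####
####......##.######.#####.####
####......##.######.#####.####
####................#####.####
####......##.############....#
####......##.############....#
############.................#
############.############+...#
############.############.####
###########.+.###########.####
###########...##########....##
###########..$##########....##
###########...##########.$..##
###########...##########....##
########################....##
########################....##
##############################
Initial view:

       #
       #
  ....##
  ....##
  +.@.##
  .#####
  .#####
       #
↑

       #
       #
  ....##
  ....##
  ..@.##
  +...##
  .#####
  .#####

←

        
        
  #....#
  #....#
  ..@..#
  #+...#
  #.####
   .####

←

        
        
  ##....
  ##....
  ..@...
  ##+...
  ##.###
    .###

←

        
        
  ###...
  ###...
  ..@...
  ###+..
  ###.##
     .##

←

        
        
  ####..
  ####..
  ..@...
  ####+.
  ####.#
      .#

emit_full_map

####....#
####....#
..@.....#
####+...#
####.####
    .####

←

        
        
  #####.
  #####.
  ..@...
  #####+
  #####.
       .

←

        
        
  ######
  ######
  ..@...
  ######
  ######
        

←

        
        
  ######
  ######
  ..@...
  ######
  ######
        

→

        
        
 #######
 #######
 ...@...
 #######
 #######
        

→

        
        
#######.
#######.
....@...
#######+
#######.
       .

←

        
        
 #######
 #######
 ...@...
 #######
 #######
        


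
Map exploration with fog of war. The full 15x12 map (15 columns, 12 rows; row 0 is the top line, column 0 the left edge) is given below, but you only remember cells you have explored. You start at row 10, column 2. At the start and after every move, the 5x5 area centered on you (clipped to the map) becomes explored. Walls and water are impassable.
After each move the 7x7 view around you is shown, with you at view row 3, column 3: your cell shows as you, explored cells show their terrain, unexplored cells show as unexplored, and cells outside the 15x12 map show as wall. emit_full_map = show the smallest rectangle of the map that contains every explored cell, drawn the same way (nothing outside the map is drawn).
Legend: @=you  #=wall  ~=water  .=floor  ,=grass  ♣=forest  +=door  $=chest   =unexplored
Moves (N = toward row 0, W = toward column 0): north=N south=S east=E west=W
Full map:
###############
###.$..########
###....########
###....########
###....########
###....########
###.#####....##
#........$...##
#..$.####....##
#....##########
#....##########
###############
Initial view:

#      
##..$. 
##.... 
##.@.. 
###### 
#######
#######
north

#      
##.... 
##..$. 
##.@.. 
##.... 
###### 
#######

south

##.... 
##..$. 
##.... 
##.@.. 
###### 
#######
#######

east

#....  
#..$.# 
#....# 
#..@.# 
###### 
#######
#######

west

##.... 
##..$.#
##....#
##.@..#
#######
#######
#######

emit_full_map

#.... 
#..$.#
#....#
#.@..#
######

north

#      
##.... 
##..$.#
##.@..#
##....#
#######
#######

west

##     
###....
###..$.
###@...
###....
#######
#######

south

###....
###..$.
###....
###@...
#######
#######
#######

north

##     
###....
###..$.
###@...
###....
#######
#######

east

#      
##.... 
##..$.#
##.@..#
##....#
#######
#######

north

#      
####.# 
##.... 
##.@$.#
##....#
##....#
#######

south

####.# 
##.... 
##..$.#
##.@..#
##....#
#######
#######

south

##.... 
##..$.#
##....#
##.@..#
#######
#######
#######

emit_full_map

###.# 
#.... 
#..$.#
#....#
#.@..#
######

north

####.# 
##.... 
##..$.#
##.@..#
##....#
#######
#######


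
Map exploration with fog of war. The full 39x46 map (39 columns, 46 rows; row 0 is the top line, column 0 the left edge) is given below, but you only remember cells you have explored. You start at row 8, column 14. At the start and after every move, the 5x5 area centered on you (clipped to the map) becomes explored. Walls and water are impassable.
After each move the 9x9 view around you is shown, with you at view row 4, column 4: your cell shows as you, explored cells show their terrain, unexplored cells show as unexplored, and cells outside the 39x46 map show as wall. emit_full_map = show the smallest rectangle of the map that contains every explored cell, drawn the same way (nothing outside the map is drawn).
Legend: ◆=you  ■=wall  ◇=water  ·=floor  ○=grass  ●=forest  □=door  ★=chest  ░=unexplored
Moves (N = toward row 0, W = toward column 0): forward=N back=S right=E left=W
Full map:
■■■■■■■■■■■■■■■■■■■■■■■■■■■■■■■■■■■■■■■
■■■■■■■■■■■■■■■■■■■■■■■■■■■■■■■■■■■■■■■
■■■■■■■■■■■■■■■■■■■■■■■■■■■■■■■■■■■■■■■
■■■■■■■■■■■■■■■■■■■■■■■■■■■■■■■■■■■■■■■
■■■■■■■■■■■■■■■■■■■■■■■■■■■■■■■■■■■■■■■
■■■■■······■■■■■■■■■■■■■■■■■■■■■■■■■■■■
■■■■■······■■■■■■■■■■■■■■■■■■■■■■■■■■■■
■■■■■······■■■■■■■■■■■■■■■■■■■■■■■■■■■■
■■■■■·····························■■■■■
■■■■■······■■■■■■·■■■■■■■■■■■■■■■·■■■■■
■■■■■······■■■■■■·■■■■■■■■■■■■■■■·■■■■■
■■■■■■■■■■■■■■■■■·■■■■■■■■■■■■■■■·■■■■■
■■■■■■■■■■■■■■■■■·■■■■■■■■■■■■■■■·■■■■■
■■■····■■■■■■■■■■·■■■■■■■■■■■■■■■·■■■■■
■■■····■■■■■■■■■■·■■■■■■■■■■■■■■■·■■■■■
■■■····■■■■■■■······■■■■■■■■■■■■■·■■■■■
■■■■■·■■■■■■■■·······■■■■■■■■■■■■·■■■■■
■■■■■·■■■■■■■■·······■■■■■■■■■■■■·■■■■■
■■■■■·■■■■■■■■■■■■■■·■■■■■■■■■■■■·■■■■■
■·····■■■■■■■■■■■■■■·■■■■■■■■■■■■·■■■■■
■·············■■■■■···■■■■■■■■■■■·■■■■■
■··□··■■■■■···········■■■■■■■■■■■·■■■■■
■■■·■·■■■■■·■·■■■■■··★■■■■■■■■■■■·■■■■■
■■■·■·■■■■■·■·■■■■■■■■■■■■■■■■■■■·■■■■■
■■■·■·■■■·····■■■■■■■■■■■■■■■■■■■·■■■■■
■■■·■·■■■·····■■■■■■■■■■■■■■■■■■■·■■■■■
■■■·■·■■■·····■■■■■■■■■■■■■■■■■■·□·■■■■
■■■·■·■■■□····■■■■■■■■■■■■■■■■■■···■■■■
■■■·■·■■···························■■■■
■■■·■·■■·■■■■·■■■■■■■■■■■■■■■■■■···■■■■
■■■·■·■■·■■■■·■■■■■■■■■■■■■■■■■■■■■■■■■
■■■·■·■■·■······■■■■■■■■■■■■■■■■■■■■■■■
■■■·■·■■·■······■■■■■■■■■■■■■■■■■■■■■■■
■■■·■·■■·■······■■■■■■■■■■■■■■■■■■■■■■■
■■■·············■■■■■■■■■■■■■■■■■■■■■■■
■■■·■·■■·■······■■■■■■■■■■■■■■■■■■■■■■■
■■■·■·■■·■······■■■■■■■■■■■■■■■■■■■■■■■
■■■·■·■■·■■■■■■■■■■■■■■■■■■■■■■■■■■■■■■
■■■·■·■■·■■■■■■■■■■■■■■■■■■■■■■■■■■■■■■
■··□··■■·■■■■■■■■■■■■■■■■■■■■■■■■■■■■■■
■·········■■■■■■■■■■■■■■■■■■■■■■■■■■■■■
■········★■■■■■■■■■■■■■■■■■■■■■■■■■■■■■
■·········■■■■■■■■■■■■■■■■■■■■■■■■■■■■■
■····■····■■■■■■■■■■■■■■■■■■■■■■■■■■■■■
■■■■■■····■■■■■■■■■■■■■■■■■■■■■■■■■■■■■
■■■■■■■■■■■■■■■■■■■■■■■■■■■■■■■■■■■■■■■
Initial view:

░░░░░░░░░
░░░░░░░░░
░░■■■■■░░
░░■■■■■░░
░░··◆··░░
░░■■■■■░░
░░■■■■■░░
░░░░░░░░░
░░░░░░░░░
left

░░░░░░░░░
░░░░░░░░░
░░■■■■■■░
░░■■■■■■░
░░··◆···░
░░■■■■■■░
░░■■■■■■░
░░░░░░░░░
░░░░░░░░░

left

░░░░░░░░░
░░░░░░░░░
░░·■■■■■■
░░·■■■■■■
░░··◆····
░░·■■■■■■
░░·■■■■■■
░░░░░░░░░
░░░░░░░░░

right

░░░░░░░░░
░░░░░░░░░
░·■■■■■■░
░·■■■■■■░
░···◆···░
░·■■■■■■░
░·■■■■■■░
░░░░░░░░░
░░░░░░░░░

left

░░░░░░░░░
░░░░░░░░░
░░·■■■■■■
░░·■■■■■■
░░··◆····
░░·■■■■■■
░░·■■■■■■
░░░░░░░░░
░░░░░░░░░

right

░░░░░░░░░
░░░░░░░░░
░·■■■■■■░
░·■■■■■■░
░···◆···░
░·■■■■■■░
░·■■■■■■░
░░░░░░░░░
░░░░░░░░░


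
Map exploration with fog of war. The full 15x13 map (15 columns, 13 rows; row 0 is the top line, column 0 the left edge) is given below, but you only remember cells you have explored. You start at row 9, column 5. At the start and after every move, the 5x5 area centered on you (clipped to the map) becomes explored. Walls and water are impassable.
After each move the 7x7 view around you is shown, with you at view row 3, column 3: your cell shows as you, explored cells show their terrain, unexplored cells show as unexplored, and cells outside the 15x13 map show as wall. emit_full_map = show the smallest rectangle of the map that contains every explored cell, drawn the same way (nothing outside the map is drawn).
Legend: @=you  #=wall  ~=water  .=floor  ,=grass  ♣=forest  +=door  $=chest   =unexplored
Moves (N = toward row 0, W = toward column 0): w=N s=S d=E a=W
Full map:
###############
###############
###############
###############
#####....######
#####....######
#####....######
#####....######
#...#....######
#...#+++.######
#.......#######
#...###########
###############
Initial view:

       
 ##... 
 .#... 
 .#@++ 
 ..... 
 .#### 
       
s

 ##... 
 .#... 
 .#+++ 
 ..@.. 
 .#### 
 ##### 
#######

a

  ##...
 ..#...
 ..#+++
 ..@...
 ..####
 ######
#######

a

   ##..
 ...#..
 ...#++
 ..@...
 ...###
 ######
#######

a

#   ##.
##...#.
##...#+
##.@...
##...##
#######
#######

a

##   ##
###...#
###...#
###@...
###...#
#######
#######

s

###...#
###...#
###....
###@..#
#######
#######
#######

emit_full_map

   ##...
#...#...
#...#+++
#.......
#@..####
########

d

##...#.
##...#+
##.....
##.@.##
#######
#######
#######

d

#...#..
#...#++
#......
#..@###
#######
#######
#######

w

   ##..
#...#..
#...#++
#..@...
#...###
#######
#######

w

       
 ####..
#...#..
#..@#++
#......
#...###
#######

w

       
 ####. 
 ####..
#..@#..
#...#++
#......
#...###

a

#      
######.
######.
##.@.#.
##...#+
##.....
##...##

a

##     
#######
#######
###@..#
###...#
###....
###...#

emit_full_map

#####.  
#####...
#@..#...
#...#+++
#.......
#...####
########

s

#######
#######
###...#
###@..#
###....
###...#
#######

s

#######
###...#
###...#
###@...
###...#
#######
#######

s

###...#
###...#
###....
###@..#
#######
#######
#######

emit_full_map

#####.  
#####...
#...#...
#...#+++
#.......
#@..####
########


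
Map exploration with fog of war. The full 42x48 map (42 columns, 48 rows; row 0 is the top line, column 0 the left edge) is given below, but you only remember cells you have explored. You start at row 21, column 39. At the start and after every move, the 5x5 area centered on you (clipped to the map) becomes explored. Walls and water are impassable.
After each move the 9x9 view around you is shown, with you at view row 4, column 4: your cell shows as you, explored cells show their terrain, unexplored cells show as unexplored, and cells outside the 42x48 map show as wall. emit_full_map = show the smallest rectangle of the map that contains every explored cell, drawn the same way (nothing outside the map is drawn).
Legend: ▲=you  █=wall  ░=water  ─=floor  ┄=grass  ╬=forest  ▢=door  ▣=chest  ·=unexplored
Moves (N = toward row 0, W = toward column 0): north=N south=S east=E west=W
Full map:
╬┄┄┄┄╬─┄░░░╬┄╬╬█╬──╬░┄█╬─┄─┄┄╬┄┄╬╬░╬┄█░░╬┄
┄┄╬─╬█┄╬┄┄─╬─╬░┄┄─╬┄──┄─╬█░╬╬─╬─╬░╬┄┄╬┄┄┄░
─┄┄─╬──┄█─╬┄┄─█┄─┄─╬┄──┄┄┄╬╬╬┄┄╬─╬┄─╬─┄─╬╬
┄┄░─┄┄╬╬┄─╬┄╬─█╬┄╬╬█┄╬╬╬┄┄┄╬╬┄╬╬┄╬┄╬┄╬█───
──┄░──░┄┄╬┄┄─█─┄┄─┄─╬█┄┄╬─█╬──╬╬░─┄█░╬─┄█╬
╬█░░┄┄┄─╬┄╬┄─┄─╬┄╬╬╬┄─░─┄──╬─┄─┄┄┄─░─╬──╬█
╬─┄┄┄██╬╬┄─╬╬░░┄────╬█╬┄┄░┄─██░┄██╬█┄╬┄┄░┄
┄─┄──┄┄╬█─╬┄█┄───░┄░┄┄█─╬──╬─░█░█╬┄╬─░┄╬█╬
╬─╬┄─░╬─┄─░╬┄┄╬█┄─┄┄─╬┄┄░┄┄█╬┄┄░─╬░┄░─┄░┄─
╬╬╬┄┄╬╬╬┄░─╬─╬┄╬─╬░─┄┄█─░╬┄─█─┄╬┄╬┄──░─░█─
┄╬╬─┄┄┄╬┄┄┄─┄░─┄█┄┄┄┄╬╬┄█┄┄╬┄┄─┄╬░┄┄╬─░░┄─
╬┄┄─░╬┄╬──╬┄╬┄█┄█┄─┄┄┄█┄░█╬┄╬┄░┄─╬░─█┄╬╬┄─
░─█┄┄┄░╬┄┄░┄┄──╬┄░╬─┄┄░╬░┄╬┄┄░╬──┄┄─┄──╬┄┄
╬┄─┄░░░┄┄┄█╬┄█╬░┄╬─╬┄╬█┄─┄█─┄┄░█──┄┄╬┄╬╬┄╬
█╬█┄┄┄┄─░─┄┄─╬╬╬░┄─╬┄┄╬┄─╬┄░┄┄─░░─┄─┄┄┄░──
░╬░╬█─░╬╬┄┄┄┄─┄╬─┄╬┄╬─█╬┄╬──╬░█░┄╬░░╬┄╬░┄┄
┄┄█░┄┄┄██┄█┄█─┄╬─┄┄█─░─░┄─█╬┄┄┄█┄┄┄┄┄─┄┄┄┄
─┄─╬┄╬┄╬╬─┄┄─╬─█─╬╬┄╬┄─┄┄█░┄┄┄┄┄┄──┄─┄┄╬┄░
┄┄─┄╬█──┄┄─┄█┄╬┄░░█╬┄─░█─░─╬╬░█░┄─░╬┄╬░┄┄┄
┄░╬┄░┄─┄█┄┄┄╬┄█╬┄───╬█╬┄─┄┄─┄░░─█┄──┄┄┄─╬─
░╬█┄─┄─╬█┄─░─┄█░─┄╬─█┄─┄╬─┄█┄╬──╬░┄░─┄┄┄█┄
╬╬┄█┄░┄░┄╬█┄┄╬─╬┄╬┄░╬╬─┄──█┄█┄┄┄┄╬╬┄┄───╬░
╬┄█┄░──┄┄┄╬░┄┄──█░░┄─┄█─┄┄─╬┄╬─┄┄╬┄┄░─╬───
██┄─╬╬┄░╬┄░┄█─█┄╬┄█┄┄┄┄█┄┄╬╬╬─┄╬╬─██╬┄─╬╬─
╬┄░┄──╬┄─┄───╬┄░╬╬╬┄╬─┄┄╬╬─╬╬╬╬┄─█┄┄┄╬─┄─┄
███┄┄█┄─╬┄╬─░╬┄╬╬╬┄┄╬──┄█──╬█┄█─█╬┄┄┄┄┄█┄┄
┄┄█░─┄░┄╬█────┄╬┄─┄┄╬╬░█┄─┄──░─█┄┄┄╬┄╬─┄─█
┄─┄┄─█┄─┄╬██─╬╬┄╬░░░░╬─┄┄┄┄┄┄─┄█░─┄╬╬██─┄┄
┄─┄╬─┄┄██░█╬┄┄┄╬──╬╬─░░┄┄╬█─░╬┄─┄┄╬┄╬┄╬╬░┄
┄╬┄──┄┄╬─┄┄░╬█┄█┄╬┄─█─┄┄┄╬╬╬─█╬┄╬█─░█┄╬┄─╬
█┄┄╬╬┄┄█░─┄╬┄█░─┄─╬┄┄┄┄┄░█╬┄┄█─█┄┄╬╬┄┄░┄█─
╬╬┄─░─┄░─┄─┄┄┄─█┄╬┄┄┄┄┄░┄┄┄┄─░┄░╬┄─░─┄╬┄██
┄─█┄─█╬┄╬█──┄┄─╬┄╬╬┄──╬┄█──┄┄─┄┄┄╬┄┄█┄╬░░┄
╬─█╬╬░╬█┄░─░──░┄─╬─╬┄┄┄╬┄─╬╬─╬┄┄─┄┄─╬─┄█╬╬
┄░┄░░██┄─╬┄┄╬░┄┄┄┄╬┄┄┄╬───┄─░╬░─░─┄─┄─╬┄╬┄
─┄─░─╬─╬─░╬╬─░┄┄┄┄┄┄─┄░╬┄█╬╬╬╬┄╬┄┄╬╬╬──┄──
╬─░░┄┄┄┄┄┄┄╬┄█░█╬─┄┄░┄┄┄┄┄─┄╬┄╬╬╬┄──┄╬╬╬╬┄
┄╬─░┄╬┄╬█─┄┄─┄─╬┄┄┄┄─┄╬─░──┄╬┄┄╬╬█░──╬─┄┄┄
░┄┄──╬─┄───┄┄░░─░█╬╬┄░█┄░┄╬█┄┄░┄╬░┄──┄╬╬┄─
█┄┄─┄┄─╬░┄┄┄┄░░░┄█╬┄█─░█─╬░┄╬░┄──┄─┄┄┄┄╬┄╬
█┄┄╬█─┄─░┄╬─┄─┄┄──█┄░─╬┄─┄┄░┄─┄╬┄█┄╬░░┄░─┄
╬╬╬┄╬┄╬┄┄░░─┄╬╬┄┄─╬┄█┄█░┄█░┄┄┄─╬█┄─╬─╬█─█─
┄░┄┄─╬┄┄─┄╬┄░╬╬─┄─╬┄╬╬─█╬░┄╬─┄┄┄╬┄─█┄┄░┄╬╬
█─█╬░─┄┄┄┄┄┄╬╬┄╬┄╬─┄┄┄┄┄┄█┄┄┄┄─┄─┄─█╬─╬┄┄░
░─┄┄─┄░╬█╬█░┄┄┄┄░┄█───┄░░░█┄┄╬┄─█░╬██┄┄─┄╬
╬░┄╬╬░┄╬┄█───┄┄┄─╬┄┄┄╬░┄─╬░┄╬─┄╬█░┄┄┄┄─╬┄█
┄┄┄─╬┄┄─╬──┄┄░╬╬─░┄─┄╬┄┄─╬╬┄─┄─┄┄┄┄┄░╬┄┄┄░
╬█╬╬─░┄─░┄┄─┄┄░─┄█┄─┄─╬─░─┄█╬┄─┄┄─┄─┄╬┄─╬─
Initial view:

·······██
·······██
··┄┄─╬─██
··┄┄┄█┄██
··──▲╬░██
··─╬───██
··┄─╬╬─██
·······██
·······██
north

·······██
·······██
··╬░┄┄┄██
··┄┄─╬─██
··┄┄▲█┄██
··───╬░██
··─╬───██
··┄─╬╬─██
·······██

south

·······██
··╬░┄┄┄██
··┄┄─╬─██
··┄┄┄█┄██
··──▲╬░██
··─╬───██
··┄─╬╬─██
·······██
·······██

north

·······██
·······██
··╬░┄┄┄██
··┄┄─╬─██
··┄┄▲█┄██
··───╬░██
··─╬───██
··┄─╬╬─██
·······██

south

·······██
··╬░┄┄┄██
··┄┄─╬─██
··┄┄┄█┄██
··──▲╬░██
··─╬───██
··┄─╬╬─██
·······██
·······██

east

······███
·╬░┄┄┄███
·┄┄─╬─███
·┄┄┄█┄███
·───▲░███
·─╬───███
·┄─╬╬─███
······███
······███

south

·╬░┄┄┄███
·┄┄─╬─███
·┄┄┄█┄███
·───╬░███
·─╬─▲─███
·┄─╬╬─███
··─┄─┄███
······███
······███

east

╬░┄┄┄████
┄┄─╬─████
┄┄┄█┄████
───╬░████
─╬──▲████
┄─╬╬─████
·─┄─┄████
·····████
·····████

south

┄┄─╬─████
┄┄┄█┄████
───╬░████
─╬───████
┄─╬╬▲████
·─┄─┄████
··█┄┄████
·····████
·····████

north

╬░┄┄┄████
┄┄─╬─████
┄┄┄█┄████
───╬░████
─╬──▲████
┄─╬╬─████
·─┄─┄████
··█┄┄████
·····████

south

┄┄─╬─████
┄┄┄█┄████
───╬░████
─╬───████
┄─╬╬▲████
·─┄─┄████
··█┄┄████
·····████
·····████

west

·┄┄─╬─███
·┄┄┄█┄███
·───╬░███
·─╬───███
·┄─╬▲─███
··─┄─┄███
··┄█┄┄███
······███
······███

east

┄┄─╬─████
┄┄┄█┄████
───╬░████
─╬───████
┄─╬╬▲████
·─┄─┄████
·┄█┄┄████
·····████
·····████

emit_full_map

╬░┄┄┄
┄┄─╬─
┄┄┄█┄
───╬░
─╬───
┄─╬╬▲
·─┄─┄
·┄█┄┄

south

┄┄┄█┄████
───╬░████
─╬───████
┄─╬╬─████
·─┄─▲████
·┄█┄┄████
··┄─█████
·····████
·····████

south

───╬░████
─╬───████
┄─╬╬─████
·─┄─┄████
·┄█┄▲████
··┄─█████
··─┄┄████
·····████
·····████

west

·───╬░███
·─╬───███
·┄─╬╬─███
··─┄─┄███
··┄█▲┄███
··─┄─████
··█─┄┄███
······███
······███

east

───╬░████
─╬───████
┄─╬╬─████
·─┄─┄████
·┄█┄▲████
·─┄─█████
·█─┄┄████
·····████
·····████

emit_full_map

╬░┄┄┄
┄┄─╬─
┄┄┄█┄
───╬░
─╬───
┄─╬╬─
·─┄─┄
·┄█┄▲
·─┄─█
·█─┄┄

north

┄┄┄█┄████
───╬░████
─╬───████
┄─╬╬─████
·─┄─▲████
·┄█┄┄████
·─┄─█████
·█─┄┄████
·····████

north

┄┄─╬─████
┄┄┄█┄████
───╬░████
─╬───████
┄─╬╬▲████
·─┄─┄████
·┄█┄┄████
·─┄─█████
·█─┄┄████

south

┄┄┄█┄████
───╬░████
─╬───████
┄─╬╬─████
·─┄─▲████
·┄█┄┄████
·─┄─█████
·█─┄┄████
·····████

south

───╬░████
─╬───████
┄─╬╬─████
·─┄─┄████
·┄█┄▲████
·─┄─█████
·█─┄┄████
·····████
·····████
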